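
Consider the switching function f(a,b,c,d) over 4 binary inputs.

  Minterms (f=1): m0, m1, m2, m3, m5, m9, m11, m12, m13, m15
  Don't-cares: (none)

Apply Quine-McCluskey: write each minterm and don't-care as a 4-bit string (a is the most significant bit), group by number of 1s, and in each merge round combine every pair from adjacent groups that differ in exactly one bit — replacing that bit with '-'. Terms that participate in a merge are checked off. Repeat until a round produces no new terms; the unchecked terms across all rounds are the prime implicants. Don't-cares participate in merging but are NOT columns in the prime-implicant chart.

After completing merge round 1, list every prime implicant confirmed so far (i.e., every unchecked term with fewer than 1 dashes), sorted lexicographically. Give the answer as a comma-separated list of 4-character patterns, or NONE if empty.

Round 0: 0000✓ 0001✓ 0010✓ 0011✓ 0101✓ 1001✓ 1011✓ 1100✓ 1101✓ 1111✓
Round 1: -001✓ -011✓ -101✓ 0-01✓ 00-0✓ 00-1✓ 000-✓ 001-✓ 1-01✓ 1-11✓ 10-1✓ 11-1✓ 110-
Round 2: --01 -0-1 00-- 1--1
PIs = {--01, -0-1, 00--, 1--1, 110-}

NONE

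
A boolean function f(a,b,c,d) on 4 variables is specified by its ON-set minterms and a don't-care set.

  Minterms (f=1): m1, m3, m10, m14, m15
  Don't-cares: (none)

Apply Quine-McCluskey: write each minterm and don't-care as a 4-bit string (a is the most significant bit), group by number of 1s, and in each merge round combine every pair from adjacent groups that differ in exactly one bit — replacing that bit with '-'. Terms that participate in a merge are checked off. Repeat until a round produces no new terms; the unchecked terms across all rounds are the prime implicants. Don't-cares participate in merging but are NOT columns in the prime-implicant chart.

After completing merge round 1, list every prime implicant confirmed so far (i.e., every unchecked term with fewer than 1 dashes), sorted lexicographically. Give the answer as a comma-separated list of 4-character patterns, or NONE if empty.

NONE

[col 0] 0001*, 0011*, 1010*, 1110*, 1111*
[col 1] 00-1, 1-10, 111-
Prime implicants: 00-1, 1-10, 111-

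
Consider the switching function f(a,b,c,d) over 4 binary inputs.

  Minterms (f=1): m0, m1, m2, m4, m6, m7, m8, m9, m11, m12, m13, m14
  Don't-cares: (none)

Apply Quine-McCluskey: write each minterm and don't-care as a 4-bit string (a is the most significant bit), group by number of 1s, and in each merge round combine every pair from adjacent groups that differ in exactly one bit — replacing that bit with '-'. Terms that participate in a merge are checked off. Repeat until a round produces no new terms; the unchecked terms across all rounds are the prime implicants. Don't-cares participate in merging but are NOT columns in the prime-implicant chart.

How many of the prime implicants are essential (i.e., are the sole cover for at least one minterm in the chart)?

Round 0: 0000✓ 0001✓ 0010✓ 0100✓ 0110✓ 0111✓ 1000✓ 1001✓ 1011✓ 1100✓ 1101✓ 1110✓
Round 1: -000✓ -001✓ -100✓ -110✓ 0-00✓ 0-10✓ 00-0✓ 000-✓ 01-0✓ 011- 1-00✓ 1-01✓ 10-1 100-✓ 11-0✓ 110-✓
Round 2: --00 -00- -1-0 0--0 1-0-
PIs = {--00, -00-, -1-0, 0--0, 011-, 1-0-, 10-1}
Coverage chart:
  m0: --00,-00-,0--0
  m1: -00- ←essential
  m2: 0--0 ←essential
  m4: --00,-1-0,0--0
  m6: -1-0,0--0,011-
  m7: 011- ←essential
  m8: --00,-00-,1-0-
  m9: -00-,1-0-,10-1
  m11: 10-1 ←essential
  m12: --00,-1-0,1-0-
  m13: 1-0- ←essential
  m14: -1-0 ←essential
Essential: -00-, -1-0, 0--0, 011-, 1-0-, 10-1

6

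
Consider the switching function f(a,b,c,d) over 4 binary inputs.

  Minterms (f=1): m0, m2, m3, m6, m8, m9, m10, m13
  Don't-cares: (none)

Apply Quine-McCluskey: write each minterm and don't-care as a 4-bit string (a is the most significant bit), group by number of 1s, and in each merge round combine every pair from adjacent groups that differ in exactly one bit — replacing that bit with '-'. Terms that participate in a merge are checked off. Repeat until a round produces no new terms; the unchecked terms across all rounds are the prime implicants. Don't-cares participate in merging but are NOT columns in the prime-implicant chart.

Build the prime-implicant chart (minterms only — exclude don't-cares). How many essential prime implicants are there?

Round 0: 0000✓ 0010✓ 0011✓ 0110✓ 1000✓ 1001✓ 1010✓ 1101✓
Round 1: -000✓ -010✓ 0-10 00-0✓ 001- 1-01 10-0✓ 100-
Round 2: -0-0
PIs = {-0-0, 0-10, 001-, 1-01, 100-}
Coverage chart:
  m0: -0-0 ←essential
  m2: -0-0,0-10,001-
  m3: 001- ←essential
  m6: 0-10 ←essential
  m8: -0-0,100-
  m9: 1-01,100-
  m10: -0-0 ←essential
  m13: 1-01 ←essential
Essential: -0-0, 0-10, 001-, 1-01

4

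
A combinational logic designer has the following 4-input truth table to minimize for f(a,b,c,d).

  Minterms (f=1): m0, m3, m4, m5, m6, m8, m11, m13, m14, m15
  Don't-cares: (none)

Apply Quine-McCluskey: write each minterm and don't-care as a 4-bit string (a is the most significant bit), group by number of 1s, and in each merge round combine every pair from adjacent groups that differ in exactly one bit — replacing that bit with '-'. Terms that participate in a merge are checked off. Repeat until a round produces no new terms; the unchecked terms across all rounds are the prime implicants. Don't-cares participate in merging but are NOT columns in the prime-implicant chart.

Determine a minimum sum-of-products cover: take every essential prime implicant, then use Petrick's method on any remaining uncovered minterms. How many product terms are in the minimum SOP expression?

[col 0] 0000*, 0011*, 0100*, 0101*, 0110*, 1000*, 1011*, 1101*, 1110*, 1111*
[col 1] -000, -011, -101, -110, 0-00, 01-0, 010-, 1-11, 11-1, 111-
Prime implicants: -000, -011, -101, -110, 0-00, 01-0, 010-, 1-11, 11-1, 111-
PI chart (minterm → PIs covering it):
  0 | -000,0-00
  3 | -011  (sole → essential)
  4 | 0-00,01-0,010-
  5 | -101,010-
  6 | -110,01-0
  8 | -000  (sole → essential)
  11 | -011,1-11
  13 | -101,11-1
  14 | -110,111-
  15 | 1-11,11-1,111-
Essential prime implicants: -000, -011
Petrick residual → -101, 01-0, 111-
Minimum SOP uses 5 PIs: b'c'd' + b'cd + bc'd + a'bd' + abc

5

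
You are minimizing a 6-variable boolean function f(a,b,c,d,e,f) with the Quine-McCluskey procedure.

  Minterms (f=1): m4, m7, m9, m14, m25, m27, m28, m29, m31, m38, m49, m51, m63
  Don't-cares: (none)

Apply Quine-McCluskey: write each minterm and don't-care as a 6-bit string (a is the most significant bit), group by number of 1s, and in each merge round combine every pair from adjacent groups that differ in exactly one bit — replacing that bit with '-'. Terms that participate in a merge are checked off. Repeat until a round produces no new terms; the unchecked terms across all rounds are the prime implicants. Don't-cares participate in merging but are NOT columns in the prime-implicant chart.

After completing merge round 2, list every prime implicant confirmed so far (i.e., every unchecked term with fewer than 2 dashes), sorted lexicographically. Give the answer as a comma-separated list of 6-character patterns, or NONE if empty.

Round 0: 000100 000111 001001✓ 001110 011001✓ 011011✓ 011100✓ 011101✓ 011111✓ 100110 110001✓ 110011✓ 111111✓
Round 1: -11111 0-1001 011-01✓ 011-11✓ 0110-1✓ 0111-1✓ 01110- 1100-1
Round 2: 011--1
PIs = {-11111, 0-1001, 000100, 000111, 001110, 011--1, 01110-, 100110, 1100-1}

-11111, 0-1001, 000100, 000111, 001110, 01110-, 100110, 1100-1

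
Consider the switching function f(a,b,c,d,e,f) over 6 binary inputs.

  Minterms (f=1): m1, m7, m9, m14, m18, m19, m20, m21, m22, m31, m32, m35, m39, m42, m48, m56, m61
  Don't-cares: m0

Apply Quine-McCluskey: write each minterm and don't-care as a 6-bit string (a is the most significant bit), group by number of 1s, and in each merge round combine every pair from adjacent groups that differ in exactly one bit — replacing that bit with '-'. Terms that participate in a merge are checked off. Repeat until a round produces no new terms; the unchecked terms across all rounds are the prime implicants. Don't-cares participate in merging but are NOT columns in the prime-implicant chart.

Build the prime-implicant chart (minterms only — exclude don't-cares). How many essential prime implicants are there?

10

[col 0] 000000*, 000001*, 000111*, 001001*, 001110, 010010*, 010011*, 010100*, 010101*, 010110*, 011111, 100000*, 100011*, 100111*, 101010, 110000*, 111000*, 111101
[col 1] -00000, -00111, 00-001, 00000-, 010-10, 01001-, 0101-0, 01010-, 1-0000, 100-11, 11-000
Prime implicants: -00000, -00111, 00-001, 00000-, 001110, 010-10, 01001-, 0101-0, 01010-, 011111, 1-0000, 100-11, 101010, 11-000, 111101
PI chart (minterm → PIs covering it):
  1 | 00-001,00000-
  7 | -00111  (sole → essential)
  9 | 00-001  (sole → essential)
  14 | 001110  (sole → essential)
  18 | 010-10,01001-
  19 | 01001-  (sole → essential)
  20 | 0101-0,01010-
  21 | 01010-  (sole → essential)
  22 | 010-10,0101-0
  31 | 011111  (sole → essential)
  32 | -00000,1-0000
  35 | 100-11  (sole → essential)
  39 | -00111,100-11
  42 | 101010  (sole → essential)
  48 | 1-0000,11-000
  56 | 11-000  (sole → essential)
  61 | 111101  (sole → essential)
Essential prime implicants: -00111, 00-001, 001110, 01001-, 01010-, 011111, 100-11, 101010, 11-000, 111101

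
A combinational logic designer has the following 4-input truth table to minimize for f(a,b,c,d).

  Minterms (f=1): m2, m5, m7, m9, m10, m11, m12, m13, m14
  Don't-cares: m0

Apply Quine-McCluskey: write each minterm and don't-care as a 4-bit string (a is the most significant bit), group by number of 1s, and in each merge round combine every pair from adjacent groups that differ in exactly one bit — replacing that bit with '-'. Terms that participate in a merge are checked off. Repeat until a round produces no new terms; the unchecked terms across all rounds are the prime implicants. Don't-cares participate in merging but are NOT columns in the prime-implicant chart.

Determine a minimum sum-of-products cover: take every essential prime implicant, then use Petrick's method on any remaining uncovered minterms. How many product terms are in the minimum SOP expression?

size-2^0 implicants → 0000(✓)  0010(✓)  0101(✓)  0111(✓)  1001(✓)  1010(✓)  1011(✓)  1100(✓)  1101(✓)  1110(✓)
size-2^1 implicants → -010  -101  00-0  01-1  1-01  1-10  10-1  101-  11-0  110-
Unchecked terms (primes): -010, -101, 00-0, 01-1, 1-01, 1-10, 10-1, 101-, 11-0, 110-
Minterm coverage:
  m2 ⊆ -010,00-0
  m5 ⊆ -101,01-1
  m7 ⊆ 01-1 [E]
  m9 ⊆ 1-01,10-1
  m10 ⊆ -010,1-10,101-
  m11 ⊆ 10-1,101-
  m12 ⊆ 11-0,110-
  m13 ⊆ -101,1-01,110-
  m14 ⊆ 1-10,11-0
E = {01-1}
Petrick residual → -010, -101, 10-1, 11-0
Cover = b'cd' + bc'd + a'bd + ab'd + abd'  |cover|=5

5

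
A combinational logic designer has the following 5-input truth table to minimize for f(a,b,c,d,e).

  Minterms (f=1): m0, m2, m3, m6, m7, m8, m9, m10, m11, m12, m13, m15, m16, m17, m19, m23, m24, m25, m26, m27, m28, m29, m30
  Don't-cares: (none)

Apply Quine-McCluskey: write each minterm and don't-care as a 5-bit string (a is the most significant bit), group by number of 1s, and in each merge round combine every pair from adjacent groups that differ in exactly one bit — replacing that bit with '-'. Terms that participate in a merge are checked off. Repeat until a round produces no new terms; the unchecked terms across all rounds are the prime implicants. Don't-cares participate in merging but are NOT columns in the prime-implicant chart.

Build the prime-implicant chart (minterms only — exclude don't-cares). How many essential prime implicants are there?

4

Round 0: 00000✓ 00010✓ 00011✓ 00110✓ 00111✓ 01000✓ 01001✓ 01010✓ 01011✓ 01100✓ 01101✓ 01111✓ 10000✓ 10001✓ 10011✓ 10111✓ 11000✓ 11001✓ 11010✓ 11011✓ 11100✓ 11101✓ 11110✓
Round 1: -0000✓ -0011✓ -0111✓ -1000✓ -1001✓ -1010✓ -1011✓ -1100✓ -1101✓ 0-000✓ 0-010✓ 0-011✓ 0-111✓ 00-10✓ 00-11✓ 000-0✓ 0001-✓ 0011-✓ 01-00✓ 01-01✓ 01-11✓ 010-0✓ 010-1✓ 0100-✓ 0101-✓ 011-1✓ 0110-✓ 1-000✓ 1-001✓ 1-011✓ 10-11✓ 100-1✓ 1000-✓ 11-00✓ 11-01✓ 11-10✓ 110-0✓ 110-1✓ 1100-✓ 1101-✓ 111-0✓ 1110-✓
Round 2: --000 --011 -0-11 -1-00✓ -1-01✓ -10-0✓ -10-1✓ -100-✓ -101-✓ -110-✓ 0--11 0-0-0 0-01- 00-1- 01--1 01-0-✓ 010--✓ 1-0-1 1-00- 11--0 11-0-✓ 110--✓
Round 3: -1-0- -10--
PIs = {--000, --011, -0-11, -1-0-, -10--, 0--11, 0-0-0, 0-01-, 00-1-, 01--1, 1-0-1, 1-00-, 11--0}
Coverage chart:
  m0: --000,0-0-0
  m2: 0-0-0,0-01-,00-1-
  m3: --011,-0-11,0--11,0-01-,00-1-
  m6: 00-1- ←essential
  m7: -0-11,0--11,00-1-
  m8: --000,-1-0-,-10--,0-0-0
  m9: -1-0-,-10--,01--1
  m10: -10--,0-0-0,0-01-
  m11: --011,-10--,0--11,0-01-,01--1
  m12: -1-0- ←essential
  m13: -1-0-,01--1
  m15: 0--11,01--1
  m16: --000,1-00-
  m17: 1-0-1,1-00-
  m19: --011,-0-11,1-0-1
  m23: -0-11 ←essential
  m24: --000,-1-0-,-10--,1-00-,11--0
  m25: -1-0-,-10--,1-0-1,1-00-
  m26: -10--,11--0
  m27: --011,-10--,1-0-1
  m28: -1-0-,11--0
  m29: -1-0- ←essential
  m30: 11--0 ←essential
Essential: -0-11, -1-0-, 00-1-, 11--0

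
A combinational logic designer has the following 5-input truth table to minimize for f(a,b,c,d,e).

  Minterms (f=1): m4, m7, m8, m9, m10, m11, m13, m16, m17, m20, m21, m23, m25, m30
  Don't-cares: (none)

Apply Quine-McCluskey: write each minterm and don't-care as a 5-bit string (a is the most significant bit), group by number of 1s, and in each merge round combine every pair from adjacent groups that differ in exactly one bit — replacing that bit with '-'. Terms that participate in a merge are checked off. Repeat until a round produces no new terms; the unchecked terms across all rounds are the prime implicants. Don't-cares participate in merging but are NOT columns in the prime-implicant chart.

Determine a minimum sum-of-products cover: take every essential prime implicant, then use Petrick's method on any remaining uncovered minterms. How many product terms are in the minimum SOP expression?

size-2^0 implicants → 00100(✓)  00111(✓)  01000(✓)  01001(✓)  01010(✓)  01011(✓)  01101(✓)  10000(✓)  10001(✓)  10100(✓)  10101(✓)  10111(✓)  11001(✓)  11110
size-2^1 implicants → -0100  -0111  -1001  01-01  010-0(✓)  010-1(✓)  0100-(✓)  0101-(✓)  1-001  10-00(✓)  10-01(✓)  1000-(✓)  101-1  1010-(✓)
size-2^2 implicants → 010--  10-0-
Unchecked terms (primes): -0100, -0111, -1001, 01-01, 010--, 1-001, 10-0-, 101-1, 11110
Minterm coverage:
  m4 ⊆ -0100 [E]
  m7 ⊆ -0111 [E]
  m8 ⊆ 010-- [E]
  m9 ⊆ -1001,01-01,010--
  m10 ⊆ 010-- [E]
  m11 ⊆ 010-- [E]
  m13 ⊆ 01-01 [E]
  m16 ⊆ 10-0- [E]
  m17 ⊆ 1-001,10-0-
  m20 ⊆ -0100,10-0-
  m21 ⊆ 10-0-,101-1
  m23 ⊆ -0111,101-1
  m25 ⊆ -1001,1-001
  m30 ⊆ 11110 [E]
E = {-0100, -0111, 01-01, 010--, 10-0-, 11110}
Petrick residual → -1001
Cover = b'cd'e' + b'cde + bc'd'e + a'bd'e + a'bc' + ab'd' + abcde'  |cover|=7

7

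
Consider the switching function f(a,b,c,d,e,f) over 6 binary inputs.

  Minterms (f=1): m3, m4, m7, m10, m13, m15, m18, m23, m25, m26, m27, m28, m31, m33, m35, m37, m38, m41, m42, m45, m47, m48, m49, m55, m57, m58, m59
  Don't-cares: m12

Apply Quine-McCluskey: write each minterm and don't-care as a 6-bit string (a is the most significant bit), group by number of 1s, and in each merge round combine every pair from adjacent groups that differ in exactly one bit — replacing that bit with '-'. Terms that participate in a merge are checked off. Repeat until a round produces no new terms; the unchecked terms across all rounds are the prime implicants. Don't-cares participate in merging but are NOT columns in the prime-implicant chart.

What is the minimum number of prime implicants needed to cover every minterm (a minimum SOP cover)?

12

[col 0] 000011*, 000100*, 000111*, 001010*, 001100*, 001101*, 001111*, 010010*, 010111*, 011001*, 011010*, 011011*, 011100*, 011111*, 100001*, 100011*, 100101*, 100110, 101001*, 101010*, 101101*, 101111*, 110000*, 110001*, 110111*, 111001*, 111010*, 111011*
[col 1] -00011, -01010*, -01101*, -01111*, -10111, -11001*, -11010*, -11011*, 0-0111*, 0-1010*, 0-1100, 0-1111*, 00-100, 00-111*, 000-11, 0011-1*, 00110-, 01-010, 01-111*, 011-11, 0110-1*, 01101-*, 1-0001*, 1-1001*, 1-1010*, 10-001*, 10-101*, 100-01*, 1000-1, 101-01*, 1011-1*, 11-001*, 11000-, 1110-1*, 11101-*
[col 2] --1010, -011-1, -110-1, -1101-, 0--111, 1--001, 10--01
Prime implicants: --1010, -00011, -011-1, -10111, -110-1, -1101-, 0--111, 0-1100, 00-100, 000-11, 00110-, 01-010, 011-11, 1--001, 10--01, 1000-1, 100110, 11000-
PI chart (minterm → PIs covering it):
  3 | -00011,000-11
  4 | 00-100  (sole → essential)
  7 | 0--111,000-11
  10 | --1010  (sole → essential)
  13 | -011-1,00110-
  15 | -011-1,0--111
  18 | 01-010  (sole → essential)
  23 | -10111,0--111
  25 | -110-1  (sole → essential)
  26 | --1010,-1101-,01-010
  27 | -110-1,-1101-,011-11
  28 | 0-1100  (sole → essential)
  31 | 0--111,011-11
  33 | 1--001,10--01,1000-1
  35 | -00011,1000-1
  37 | 10--01  (sole → essential)
  38 | 100110  (sole → essential)
  41 | 1--001,10--01
  42 | --1010  (sole → essential)
  45 | -011-1,10--01
  47 | -011-1  (sole → essential)
  48 | 11000-  (sole → essential)
  49 | 1--001,11000-
  55 | -10111  (sole → essential)
  57 | -110-1,1--001
  58 | --1010,-1101-
  59 | -110-1,-1101-
Essential prime implicants: --1010, -011-1, -10111, -110-1, 0-1100, 00-100, 01-010, 10--01, 100110, 11000-
Petrick residual → -00011, 0--111
Minimum SOP uses 12 PIs: cd'ef' + b'c'd'ef + b'cdf + bc'def + bcd'f + a'def + a'cde'f' + a'b'de'f' + a'bd'ef' + ab'e'f + ab'c'def' + abc'd'e'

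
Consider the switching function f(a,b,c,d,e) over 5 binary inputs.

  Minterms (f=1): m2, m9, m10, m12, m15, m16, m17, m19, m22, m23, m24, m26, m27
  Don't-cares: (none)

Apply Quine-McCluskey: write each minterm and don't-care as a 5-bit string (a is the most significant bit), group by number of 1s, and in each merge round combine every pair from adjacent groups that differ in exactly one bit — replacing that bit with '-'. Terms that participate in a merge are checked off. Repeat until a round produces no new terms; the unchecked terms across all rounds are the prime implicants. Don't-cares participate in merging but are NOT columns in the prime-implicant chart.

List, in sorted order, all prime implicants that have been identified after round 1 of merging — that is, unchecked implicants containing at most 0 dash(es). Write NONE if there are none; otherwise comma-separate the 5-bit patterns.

[col 0] 00010*, 01001, 01010*, 01100, 01111, 10000*, 10001*, 10011*, 10110*, 10111*, 11000*, 11010*, 11011*
[col 1] -1010, 0-010, 1-000, 1-011, 10-11, 100-1, 1000-, 1011-, 110-0, 1101-
Prime implicants: -1010, 0-010, 01001, 01100, 01111, 1-000, 1-011, 10-11, 100-1, 1000-, 1011-, 110-0, 1101-

01001, 01100, 01111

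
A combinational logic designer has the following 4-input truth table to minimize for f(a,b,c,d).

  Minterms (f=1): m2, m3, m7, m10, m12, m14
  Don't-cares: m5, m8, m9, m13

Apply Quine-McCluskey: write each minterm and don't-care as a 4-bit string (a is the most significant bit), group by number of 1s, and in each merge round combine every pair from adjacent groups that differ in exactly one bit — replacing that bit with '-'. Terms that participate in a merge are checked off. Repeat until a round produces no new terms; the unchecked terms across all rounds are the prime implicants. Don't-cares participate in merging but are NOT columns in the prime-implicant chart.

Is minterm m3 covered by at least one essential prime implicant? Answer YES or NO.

[col 0] 0010*, 0011*, 0101*, 0111*, 1000*, 1001*, 1010*, 1100*, 1101*, 1110*
[col 1] -010, -101, 0-11, 001-, 01-1, 1-00*, 1-01*, 1-10*, 10-0*, 100-*, 11-0*, 110-*
[col 2] 1--0, 1-0-
Prime implicants: -010, -101, 0-11, 001-, 01-1, 1--0, 1-0-
PI chart (minterm → PIs covering it):
  2 | -010,001-
  3 | 0-11,001-
  7 | 0-11,01-1
  10 | -010,1--0
  12 | 1--0,1-0-
  14 | 1--0  (sole → essential)
Essential prime implicants: 1--0

NO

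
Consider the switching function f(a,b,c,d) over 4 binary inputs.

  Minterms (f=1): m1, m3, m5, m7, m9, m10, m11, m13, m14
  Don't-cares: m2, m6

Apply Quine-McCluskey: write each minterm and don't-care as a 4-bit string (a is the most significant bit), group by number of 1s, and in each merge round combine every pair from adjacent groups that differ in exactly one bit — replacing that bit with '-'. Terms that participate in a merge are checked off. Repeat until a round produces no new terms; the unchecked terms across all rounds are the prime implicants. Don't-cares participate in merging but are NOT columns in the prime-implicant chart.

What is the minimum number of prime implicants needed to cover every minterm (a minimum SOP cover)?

4

[col 0] 0001*, 0010*, 0011*, 0101*, 0110*, 0111*, 1001*, 1010*, 1011*, 1101*, 1110*
[col 1] -001*, -010*, -011*, -101*, -110*, 0-01*, 0-10*, 0-11*, 00-1*, 001-*, 01-1*, 011-*, 1-01*, 1-10*, 10-1*, 101-*
[col 2] --01, --10, -0-1, -01-, 0--1, 0-1-
Prime implicants: --01, --10, -0-1, -01-, 0--1, 0-1-
PI chart (minterm → PIs covering it):
  1 | --01,-0-1,0--1
  3 | -0-1,-01-,0--1,0-1-
  5 | --01,0--1
  7 | 0--1,0-1-
  9 | --01,-0-1
  10 | --10,-01-
  11 | -0-1,-01-
  13 | --01  (sole → essential)
  14 | --10  (sole → essential)
Essential prime implicants: --01, --10
Petrick residual → -0-1, 0--1
Minimum SOP uses 4 PIs: c'd + cd' + b'd + a'd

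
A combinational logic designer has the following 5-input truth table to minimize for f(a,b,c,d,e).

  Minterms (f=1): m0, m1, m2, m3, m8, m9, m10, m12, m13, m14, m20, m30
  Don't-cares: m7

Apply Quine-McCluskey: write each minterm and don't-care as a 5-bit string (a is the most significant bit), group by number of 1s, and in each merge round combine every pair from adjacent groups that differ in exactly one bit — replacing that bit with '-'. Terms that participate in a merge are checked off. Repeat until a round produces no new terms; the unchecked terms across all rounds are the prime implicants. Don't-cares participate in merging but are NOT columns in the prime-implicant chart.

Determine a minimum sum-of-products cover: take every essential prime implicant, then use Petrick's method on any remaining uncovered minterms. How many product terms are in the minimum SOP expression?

Round 0: 00000✓ 00001✓ 00010✓ 00011✓ 00111✓ 01000✓ 01001✓ 01010✓ 01100✓ 01101✓ 01110✓ 10100 11110✓
Round 1: -1110 0-000✓ 0-001✓ 0-010✓ 00-11 000-0✓ 000-1✓ 0000-✓ 0001-✓ 01-00✓ 01-01✓ 01-10✓ 010-0✓ 0100-✓ 011-0✓ 0110-✓
Round 2: 0-0-0 0-00- 000-- 01--0 01-0-
PIs = {-1110, 0-0-0, 0-00-, 00-11, 000--, 01--0, 01-0-, 10100}
Coverage chart:
  m0: 0-0-0,0-00-,000--
  m1: 0-00-,000--
  m2: 0-0-0,000--
  m3: 00-11,000--
  m8: 0-0-0,0-00-,01--0,01-0-
  m9: 0-00-,01-0-
  m10: 0-0-0,01--0
  m12: 01--0,01-0-
  m13: 01-0- ←essential
  m14: -1110,01--0
  m20: 10100 ←essential
  m30: -1110 ←essential
Essential: -1110, 01-0-, 10100
Petrick residual → 0-0-0, 000--
Min cover (5 terms): bcde' + a'c'e' + a'b'c' + a'bd' + ab'cd'e'

5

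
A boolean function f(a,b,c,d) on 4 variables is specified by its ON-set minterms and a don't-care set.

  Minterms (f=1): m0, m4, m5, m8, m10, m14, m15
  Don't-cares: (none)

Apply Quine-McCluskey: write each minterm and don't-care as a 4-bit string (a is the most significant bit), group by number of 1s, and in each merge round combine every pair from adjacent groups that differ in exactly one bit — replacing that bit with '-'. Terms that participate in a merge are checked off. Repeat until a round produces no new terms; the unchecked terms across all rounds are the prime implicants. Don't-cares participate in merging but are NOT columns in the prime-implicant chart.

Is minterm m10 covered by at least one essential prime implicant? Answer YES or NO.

size-2^0 implicants → 0000(✓)  0100(✓)  0101(✓)  1000(✓)  1010(✓)  1110(✓)  1111(✓)
size-2^1 implicants → -000  0-00  010-  1-10  10-0  111-
Unchecked terms (primes): -000, 0-00, 010-, 1-10, 10-0, 111-
Minterm coverage:
  m0 ⊆ -000,0-00
  m4 ⊆ 0-00,010-
  m5 ⊆ 010- [E]
  m8 ⊆ -000,10-0
  m10 ⊆ 1-10,10-0
  m14 ⊆ 1-10,111-
  m15 ⊆ 111- [E]
E = {010-, 111-}

NO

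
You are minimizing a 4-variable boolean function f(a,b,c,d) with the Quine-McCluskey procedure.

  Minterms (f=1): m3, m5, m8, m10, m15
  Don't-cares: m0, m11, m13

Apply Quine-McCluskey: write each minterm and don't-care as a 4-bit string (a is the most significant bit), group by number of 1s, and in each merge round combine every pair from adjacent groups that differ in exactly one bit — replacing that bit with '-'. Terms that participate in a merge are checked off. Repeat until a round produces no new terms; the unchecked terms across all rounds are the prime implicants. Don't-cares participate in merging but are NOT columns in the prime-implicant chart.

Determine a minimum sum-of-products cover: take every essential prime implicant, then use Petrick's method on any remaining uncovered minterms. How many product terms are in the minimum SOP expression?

[col 0] 0000*, 0011*, 0101*, 1000*, 1010*, 1011*, 1101*, 1111*
[col 1] -000, -011, -101, 1-11, 10-0, 101-, 11-1
Prime implicants: -000, -011, -101, 1-11, 10-0, 101-, 11-1
PI chart (minterm → PIs covering it):
  3 | -011  (sole → essential)
  5 | -101  (sole → essential)
  8 | -000,10-0
  10 | 10-0,101-
  15 | 1-11,11-1
Essential prime implicants: -011, -101
Petrick residual → 1-11, 10-0
Minimum SOP uses 4 PIs: b'cd + bc'd + acd + ab'd'

4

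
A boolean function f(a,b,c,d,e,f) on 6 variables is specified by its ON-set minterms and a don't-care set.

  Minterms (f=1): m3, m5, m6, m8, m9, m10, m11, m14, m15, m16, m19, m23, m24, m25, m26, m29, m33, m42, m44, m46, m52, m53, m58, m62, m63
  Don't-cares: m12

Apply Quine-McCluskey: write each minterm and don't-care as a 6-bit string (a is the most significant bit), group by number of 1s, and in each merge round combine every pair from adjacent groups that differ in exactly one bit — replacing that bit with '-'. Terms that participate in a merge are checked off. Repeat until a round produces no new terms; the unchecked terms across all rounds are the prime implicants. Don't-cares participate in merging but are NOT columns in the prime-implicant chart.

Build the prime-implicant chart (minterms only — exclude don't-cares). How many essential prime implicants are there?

Round 0: 000011✓ 000101 000110✓ 001000✓ 001001✓ 001010✓ 001011✓ 001100✓ 001110✓ 001111✓ 010000✓ 010011✓ 010111✓ 011000✓ 011001✓ 011010✓ 011101✓ 100001 101010✓ 101100✓ 101110✓ 110100✓ 110101✓ 111010✓ 111110✓ 111111✓
Round 1: -01010✓ -01100✓ -01110✓ -11010✓ 0-0011 0-1000✓ 0-1001✓ 0-1010✓ 00-011 00-110 001-00✓ 001-10✓ 001-11✓ 0010-0✓ 0010-1✓ 00100-✓ 00101-✓ 0011-0✓ 00111-✓ 01-000 010-11 011-01 0110-0✓ 01100-✓ 1-1010✓ 1-1110✓ 101-10✓ 1011-0✓ 11010- 111-10✓ 11111-
Round 2: --1010 -01-10 -011-0 0-10-0 0-100- 001--0 001-1- 0010-- 1-1-10
PIs = {--1010, -01-10, -011-0, 0-0011, 0-10-0, 0-100-, 00-011, 00-110, 000101, 001--0, 001-1-, 0010--, 01-000, 010-11, 011-01, 1-1-10, 100001, 11010-, 11111-}
Coverage chart:
  m3: 0-0011,00-011
  m5: 000101 ←essential
  m6: 00-110 ←essential
  m8: 0-10-0,0-100-,001--0,0010--
  m9: 0-100-,0010--
  m10: --1010,-01-10,0-10-0,001--0,001-1-,0010--
  m11: 00-011,001-1-,0010--
  m14: -01-10,-011-0,00-110,001--0,001-1-
  m15: 001-1- ←essential
  m16: 01-000 ←essential
  m19: 0-0011,010-11
  m23: 010-11 ←essential
  m24: 0-10-0,0-100-,01-000
  m25: 0-100-,011-01
  m26: --1010,0-10-0
  m29: 011-01 ←essential
  m33: 100001 ←essential
  m42: --1010,-01-10,1-1-10
  m44: -011-0 ←essential
  m46: -01-10,-011-0,1-1-10
  m52: 11010- ←essential
  m53: 11010- ←essential
  m58: --1010,1-1-10
  m62: 1-1-10,11111-
  m63: 11111- ←essential
Essential: -011-0, 00-110, 000101, 001-1-, 01-000, 010-11, 011-01, 100001, 11010-, 11111-

10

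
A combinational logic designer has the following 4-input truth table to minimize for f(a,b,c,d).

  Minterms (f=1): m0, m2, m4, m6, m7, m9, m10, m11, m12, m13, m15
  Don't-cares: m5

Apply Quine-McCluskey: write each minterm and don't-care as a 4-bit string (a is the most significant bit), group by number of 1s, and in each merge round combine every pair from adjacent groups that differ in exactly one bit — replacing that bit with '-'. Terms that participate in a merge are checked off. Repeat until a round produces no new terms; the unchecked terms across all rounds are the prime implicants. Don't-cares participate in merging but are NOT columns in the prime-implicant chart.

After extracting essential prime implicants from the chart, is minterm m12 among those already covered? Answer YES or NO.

YES

[col 0] 0000*, 0010*, 0100*, 0101*, 0110*, 0111*, 1001*, 1010*, 1011*, 1100*, 1101*, 1111*
[col 1] -010, -100*, -101*, -111*, 0-00*, 0-10*, 00-0*, 01-0*, 01-1*, 010-*, 011-*, 1-01*, 1-11*, 10-1*, 101-, 11-1*, 110-*
[col 2] -1-1, -10-, 0--0, 01--, 1--1
Prime implicants: -010, -1-1, -10-, 0--0, 01--, 1--1, 101-
PI chart (minterm → PIs covering it):
  0 | 0--0  (sole → essential)
  2 | -010,0--0
  4 | -10-,0--0,01--
  6 | 0--0,01--
  7 | -1-1,01--
  9 | 1--1  (sole → essential)
  10 | -010,101-
  11 | 1--1,101-
  12 | -10-  (sole → essential)
  13 | -1-1,-10-,1--1
  15 | -1-1,1--1
Essential prime implicants: -10-, 0--0, 1--1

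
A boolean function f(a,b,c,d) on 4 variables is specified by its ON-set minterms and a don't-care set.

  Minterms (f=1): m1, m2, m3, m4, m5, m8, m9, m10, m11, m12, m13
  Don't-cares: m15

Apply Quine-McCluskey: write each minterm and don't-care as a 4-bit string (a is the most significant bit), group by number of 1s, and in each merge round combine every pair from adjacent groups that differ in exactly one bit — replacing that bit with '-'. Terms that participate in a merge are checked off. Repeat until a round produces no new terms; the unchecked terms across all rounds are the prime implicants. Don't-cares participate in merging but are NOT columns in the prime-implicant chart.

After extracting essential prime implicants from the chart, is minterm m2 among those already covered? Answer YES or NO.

[col 0] 0001*, 0010*, 0011*, 0100*, 0101*, 1000*, 1001*, 1010*, 1011*, 1100*, 1101*, 1111*
[col 1] -001*, -010*, -011*, -100*, -101*, 0-01*, 00-1*, 001-*, 010-*, 1-00*, 1-01*, 1-11*, 10-0*, 10-1*, 100-*, 101-*, 11-1*, 110-*
[col 2] --01, -0-1, -01-, -10-, 1--1, 1-0-, 10--
Prime implicants: --01, -0-1, -01-, -10-, 1--1, 1-0-, 10--
PI chart (minterm → PIs covering it):
  1 | --01,-0-1
  2 | -01-  (sole → essential)
  3 | -0-1,-01-
  4 | -10-  (sole → essential)
  5 | --01,-10-
  8 | 1-0-,10--
  9 | --01,-0-1,1--1,1-0-,10--
  10 | -01-,10--
  11 | -0-1,-01-,1--1,10--
  12 | -10-,1-0-
  13 | --01,-10-,1--1,1-0-
Essential prime implicants: -01-, -10-

YES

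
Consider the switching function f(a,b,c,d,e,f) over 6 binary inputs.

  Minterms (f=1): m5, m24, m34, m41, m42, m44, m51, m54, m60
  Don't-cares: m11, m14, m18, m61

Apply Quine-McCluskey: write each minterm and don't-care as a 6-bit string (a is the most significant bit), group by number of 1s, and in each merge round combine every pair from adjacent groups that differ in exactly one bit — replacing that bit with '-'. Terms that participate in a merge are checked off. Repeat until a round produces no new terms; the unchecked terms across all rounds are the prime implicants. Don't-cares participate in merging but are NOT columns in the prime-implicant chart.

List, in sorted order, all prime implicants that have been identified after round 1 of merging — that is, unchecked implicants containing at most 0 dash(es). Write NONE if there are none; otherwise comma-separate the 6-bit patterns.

Round 0: 000101 001011 001110 010010 011000 100010✓ 101001 101010✓ 101100✓ 110011 110110 111100✓ 111101✓
Round 1: 1-1100 10-010 11110-
PIs = {000101, 001011, 001110, 010010, 011000, 1-1100, 10-010, 101001, 110011, 110110, 11110-}

000101, 001011, 001110, 010010, 011000, 101001, 110011, 110110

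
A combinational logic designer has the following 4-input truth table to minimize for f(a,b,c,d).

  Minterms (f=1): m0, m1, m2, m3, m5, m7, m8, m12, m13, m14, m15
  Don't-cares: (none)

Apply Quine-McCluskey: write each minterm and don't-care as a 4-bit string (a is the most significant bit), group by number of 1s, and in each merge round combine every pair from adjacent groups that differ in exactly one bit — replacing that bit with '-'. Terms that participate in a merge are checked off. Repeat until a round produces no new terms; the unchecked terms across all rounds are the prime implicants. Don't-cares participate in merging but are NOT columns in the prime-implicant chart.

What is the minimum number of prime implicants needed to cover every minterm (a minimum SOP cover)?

4

Round 0: 0000✓ 0001✓ 0010✓ 0011✓ 0101✓ 0111✓ 1000✓ 1100✓ 1101✓ 1110✓ 1111✓
Round 1: -000 -101✓ -111✓ 0-01✓ 0-11✓ 00-0✓ 00-1✓ 000-✓ 001-✓ 01-1✓ 1-00 11-0✓ 11-1✓ 110-✓ 111-✓
Round 2: -1-1 0--1 00-- 11--
PIs = {-000, -1-1, 0--1, 00--, 1-00, 11--}
Coverage chart:
  m0: -000,00--
  m1: 0--1,00--
  m2: 00-- ←essential
  m3: 0--1,00--
  m5: -1-1,0--1
  m7: -1-1,0--1
  m8: -000,1-00
  m12: 1-00,11--
  m13: -1-1,11--
  m14: 11-- ←essential
  m15: -1-1,11--
Essential: 00--, 11--
Petrick residual → -000, -1-1
Min cover (4 terms): b'c'd' + bd + a'b' + ab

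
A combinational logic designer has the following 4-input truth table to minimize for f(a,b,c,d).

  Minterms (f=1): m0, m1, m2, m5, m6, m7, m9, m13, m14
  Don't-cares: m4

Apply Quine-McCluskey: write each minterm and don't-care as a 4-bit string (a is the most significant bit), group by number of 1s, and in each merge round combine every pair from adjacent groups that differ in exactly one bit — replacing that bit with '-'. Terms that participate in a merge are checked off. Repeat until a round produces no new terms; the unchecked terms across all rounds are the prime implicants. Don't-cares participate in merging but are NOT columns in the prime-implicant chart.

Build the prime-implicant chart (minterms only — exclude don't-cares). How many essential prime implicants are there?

[col 0] 0000*, 0001*, 0010*, 0100*, 0101*, 0110*, 0111*, 1001*, 1101*, 1110*
[col 1] -001*, -101*, -110, 0-00*, 0-01*, 0-10*, 00-0*, 000-*, 01-0*, 01-1*, 010-*, 011-*, 1-01*
[col 2] --01, 0--0, 0-0-, 01--
Prime implicants: --01, -110, 0--0, 0-0-, 01--
PI chart (minterm → PIs covering it):
  0 | 0--0,0-0-
  1 | --01,0-0-
  2 | 0--0  (sole → essential)
  5 | --01,0-0-,01--
  6 | -110,0--0,01--
  7 | 01--  (sole → essential)
  9 | --01  (sole → essential)
  13 | --01  (sole → essential)
  14 | -110  (sole → essential)
Essential prime implicants: --01, -110, 0--0, 01--

4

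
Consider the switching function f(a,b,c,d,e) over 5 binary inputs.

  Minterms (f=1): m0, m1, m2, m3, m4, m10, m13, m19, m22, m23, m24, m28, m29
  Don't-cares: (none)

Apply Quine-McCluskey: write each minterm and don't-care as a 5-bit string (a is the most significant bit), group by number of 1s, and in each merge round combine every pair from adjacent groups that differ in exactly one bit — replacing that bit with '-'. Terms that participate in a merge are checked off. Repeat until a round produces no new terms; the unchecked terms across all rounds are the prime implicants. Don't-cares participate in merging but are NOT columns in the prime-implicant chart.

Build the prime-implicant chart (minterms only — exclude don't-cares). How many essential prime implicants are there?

[col 0] 00000*, 00001*, 00010*, 00011*, 00100*, 01010*, 01101*, 10011*, 10110*, 10111*, 11000*, 11100*, 11101*
[col 1] -0011, -1101, 0-010, 00-00, 000-0*, 000-1*, 0000-*, 0001-*, 10-11, 1011-, 11-00, 1110-
[col 2] 000--
Prime implicants: -0011, -1101, 0-010, 00-00, 000--, 10-11, 1011-, 11-00, 1110-
PI chart (minterm → PIs covering it):
  0 | 00-00,000--
  1 | 000--  (sole → essential)
  2 | 0-010,000--
  3 | -0011,000--
  4 | 00-00  (sole → essential)
  10 | 0-010  (sole → essential)
  13 | -1101  (sole → essential)
  19 | -0011,10-11
  22 | 1011-  (sole → essential)
  23 | 10-11,1011-
  24 | 11-00  (sole → essential)
  28 | 11-00,1110-
  29 | -1101,1110-
Essential prime implicants: -1101, 0-010, 00-00, 000--, 1011-, 11-00

6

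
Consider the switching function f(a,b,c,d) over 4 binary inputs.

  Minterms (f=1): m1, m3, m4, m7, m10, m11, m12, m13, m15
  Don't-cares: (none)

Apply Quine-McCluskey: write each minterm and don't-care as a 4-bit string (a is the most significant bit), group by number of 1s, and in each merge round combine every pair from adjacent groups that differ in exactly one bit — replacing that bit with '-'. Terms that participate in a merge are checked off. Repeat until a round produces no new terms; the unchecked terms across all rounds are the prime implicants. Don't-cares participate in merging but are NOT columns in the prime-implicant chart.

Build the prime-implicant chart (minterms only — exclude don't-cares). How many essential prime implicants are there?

Round 0: 0001✓ 0011✓ 0100✓ 0111✓ 1010✓ 1011✓ 1100✓ 1101✓ 1111✓
Round 1: -011✓ -100 -111✓ 0-11✓ 00-1 1-11✓ 101- 11-1 110-
Round 2: --11
PIs = {--11, -100, 00-1, 101-, 11-1, 110-}
Coverage chart:
  m1: 00-1 ←essential
  m3: --11,00-1
  m4: -100 ←essential
  m7: --11 ←essential
  m10: 101- ←essential
  m11: --11,101-
  m12: -100,110-
  m13: 11-1,110-
  m15: --11,11-1
Essential: --11, -100, 00-1, 101-

4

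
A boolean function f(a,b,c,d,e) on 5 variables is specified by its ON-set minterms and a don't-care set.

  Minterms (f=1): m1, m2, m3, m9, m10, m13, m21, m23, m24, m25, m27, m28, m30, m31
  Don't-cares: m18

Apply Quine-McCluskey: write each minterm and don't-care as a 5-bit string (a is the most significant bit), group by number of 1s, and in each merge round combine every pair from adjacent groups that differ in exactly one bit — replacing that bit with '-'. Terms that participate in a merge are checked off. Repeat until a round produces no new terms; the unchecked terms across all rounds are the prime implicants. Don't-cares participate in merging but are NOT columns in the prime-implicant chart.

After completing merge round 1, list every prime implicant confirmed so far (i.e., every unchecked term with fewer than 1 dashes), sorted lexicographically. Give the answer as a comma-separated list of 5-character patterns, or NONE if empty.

size-2^0 implicants → 00001(✓)  00010(✓)  00011(✓)  01001(✓)  01010(✓)  01101(✓)  10010(✓)  10101(✓)  10111(✓)  11000(✓)  11001(✓)  11011(✓)  11100(✓)  11110(✓)  11111(✓)
size-2^1 implicants → -0010  -1001  0-001  0-010  000-1  0001-  01-01  1-111  101-1  11-00  11-11  110-1  1100-  111-0  1111-
Unchecked terms (primes): -0010, -1001, 0-001, 0-010, 000-1, 0001-, 01-01, 1-111, 101-1, 11-00, 11-11, 110-1, 1100-, 111-0, 1111-

NONE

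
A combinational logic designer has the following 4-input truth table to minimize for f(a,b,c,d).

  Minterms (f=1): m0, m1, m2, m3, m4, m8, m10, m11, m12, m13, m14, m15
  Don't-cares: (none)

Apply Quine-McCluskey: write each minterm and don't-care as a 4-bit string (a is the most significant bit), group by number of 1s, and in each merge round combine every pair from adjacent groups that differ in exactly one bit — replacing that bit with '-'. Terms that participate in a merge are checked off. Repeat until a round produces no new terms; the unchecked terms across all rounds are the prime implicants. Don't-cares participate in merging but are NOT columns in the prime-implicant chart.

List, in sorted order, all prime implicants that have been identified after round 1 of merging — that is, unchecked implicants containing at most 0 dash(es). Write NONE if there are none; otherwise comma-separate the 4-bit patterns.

Round 0: 0000✓ 0001✓ 0010✓ 0011✓ 0100✓ 1000✓ 1010✓ 1011✓ 1100✓ 1101✓ 1110✓ 1111✓
Round 1: -000✓ -010✓ -011✓ -100✓ 0-00✓ 00-0✓ 00-1✓ 000-✓ 001-✓ 1-00✓ 1-10✓ 1-11✓ 10-0✓ 101-✓ 11-0✓ 11-1✓ 110-✓ 111-✓
Round 2: --00 -0-0 -01- 00-- 1--0 1-1- 11--
PIs = {--00, -0-0, -01-, 00--, 1--0, 1-1-, 11--}

NONE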